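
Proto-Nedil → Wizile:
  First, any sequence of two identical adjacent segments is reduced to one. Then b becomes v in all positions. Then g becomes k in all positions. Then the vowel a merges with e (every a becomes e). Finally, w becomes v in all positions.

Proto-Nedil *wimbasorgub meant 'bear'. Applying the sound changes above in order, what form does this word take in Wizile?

Wizile: *wimbasorgub > wimvasorguv > wimvasorkuv > wimvesorkuv > vimvesorkuv  (by unconditioned shift, unconditioned shift, vowel merger, unconditioned shift)

vimvesorkuv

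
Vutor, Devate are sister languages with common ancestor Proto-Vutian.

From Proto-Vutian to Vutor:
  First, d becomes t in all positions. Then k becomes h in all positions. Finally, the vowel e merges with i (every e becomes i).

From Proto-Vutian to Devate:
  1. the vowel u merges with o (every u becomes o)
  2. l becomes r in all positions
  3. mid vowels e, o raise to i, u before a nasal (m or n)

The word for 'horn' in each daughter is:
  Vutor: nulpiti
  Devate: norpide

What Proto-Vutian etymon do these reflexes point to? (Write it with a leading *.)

*nulpide

Position 7: Vutor has i, Devate has e. Devate preserves e here (none of its changes turn any other segment into e), so the proto-segment is *e.
Position 2: Vutor has u, Devate has o. Vutor preserves u here (none of its changes turn any other segment into u), so the proto-segment is *u.
Verify the candidate proto-form against each daughter:
Vutor: *nulpide
  nulpide → nulpite   [unconditioned shift]
  nulpite (rule 2 does not apply)
  nulpite → nulpiti   [vowel merger]
  giving Vutor nulpiti.
Devate: start from *nulpide.
  rule 1 (vowel merger): nulpide → nolpide
  rule 2 (unconditioned shift): nolpide → norpide
  rule 3: no change — norpide
  ⇒ Devate norpide
No other proto-form is consistent with every reflex, so the reconstruction is *nulpide.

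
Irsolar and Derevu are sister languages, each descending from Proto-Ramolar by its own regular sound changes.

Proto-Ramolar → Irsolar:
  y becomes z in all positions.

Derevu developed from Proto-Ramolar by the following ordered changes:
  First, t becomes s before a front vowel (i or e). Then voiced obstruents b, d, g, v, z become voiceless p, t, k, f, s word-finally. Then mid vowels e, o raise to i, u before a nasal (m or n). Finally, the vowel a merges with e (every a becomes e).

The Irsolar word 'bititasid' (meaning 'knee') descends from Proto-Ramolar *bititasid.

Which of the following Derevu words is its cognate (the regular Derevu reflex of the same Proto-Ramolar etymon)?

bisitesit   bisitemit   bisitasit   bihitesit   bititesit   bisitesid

bisitesit

Derevu: start from *bititasid.
  rule 1 (palatalisation): bititasid → bisitasid
  rule 2 (final devoicing): bisitasid → bisitasit
  rule 3: no change — bisitasit
  rule 4 (vowel merger): bisitasit → bisitesit
  ⇒ Derevu bisitesit
Only 'bisitesit' matches the regular Derevu development of *bititasid.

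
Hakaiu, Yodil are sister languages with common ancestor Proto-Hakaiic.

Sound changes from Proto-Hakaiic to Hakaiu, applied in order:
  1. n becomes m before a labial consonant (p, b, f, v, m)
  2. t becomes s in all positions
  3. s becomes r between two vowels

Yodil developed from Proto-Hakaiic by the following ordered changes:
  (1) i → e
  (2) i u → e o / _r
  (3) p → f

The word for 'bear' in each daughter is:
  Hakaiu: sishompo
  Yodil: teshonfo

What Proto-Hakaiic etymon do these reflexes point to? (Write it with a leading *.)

Position 2: Hakaiu has i, Yodil has e. Hakaiu preserves i here (none of its changes turn any other segment into i), so the proto-segment is *i.
Position 1: Hakaiu has s, Yodil has t. Yodil preserves t here (none of its changes turn any other segment into t), so the proto-segment is *t.
Continuing position by position gives *tishonpo; check it forward:
Hakaiu: *tishonpo > tishompo > sishompo  (by nasal place assimilation, unconditioned shift)
Yodil: *tishonpo > teshonpo > teshonfo  (by vowel merger, unconditioned shift)
Only *tishonpo yields all of Hakaiu sishompo, Yodil teshonfo.

*tishonpo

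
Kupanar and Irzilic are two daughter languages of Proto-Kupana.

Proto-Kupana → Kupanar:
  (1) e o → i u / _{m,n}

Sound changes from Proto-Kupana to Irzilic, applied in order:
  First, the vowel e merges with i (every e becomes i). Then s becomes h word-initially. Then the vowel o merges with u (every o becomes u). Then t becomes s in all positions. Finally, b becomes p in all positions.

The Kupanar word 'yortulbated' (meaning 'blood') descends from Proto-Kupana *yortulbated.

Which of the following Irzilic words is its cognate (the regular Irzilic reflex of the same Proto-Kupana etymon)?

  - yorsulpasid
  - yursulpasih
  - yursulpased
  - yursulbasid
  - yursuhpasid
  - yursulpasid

yursulpasid

Irzilic: start from *yortulbated.
  rule 1 (vowel merger): yortulbated → yortulbatid
  rule 2: no change — yortulbatid
  rule 3 (vowel merger): yortulbatid → yurtulbatid
  rule 4 (unconditioned shift): yurtulbatid → yursulbasid
  rule 5 (unconditioned shift): yursulbasid → yursulpasid
  ⇒ Irzilic yursulpasid
The other candidates each miss or misapply at least one Irzilic change.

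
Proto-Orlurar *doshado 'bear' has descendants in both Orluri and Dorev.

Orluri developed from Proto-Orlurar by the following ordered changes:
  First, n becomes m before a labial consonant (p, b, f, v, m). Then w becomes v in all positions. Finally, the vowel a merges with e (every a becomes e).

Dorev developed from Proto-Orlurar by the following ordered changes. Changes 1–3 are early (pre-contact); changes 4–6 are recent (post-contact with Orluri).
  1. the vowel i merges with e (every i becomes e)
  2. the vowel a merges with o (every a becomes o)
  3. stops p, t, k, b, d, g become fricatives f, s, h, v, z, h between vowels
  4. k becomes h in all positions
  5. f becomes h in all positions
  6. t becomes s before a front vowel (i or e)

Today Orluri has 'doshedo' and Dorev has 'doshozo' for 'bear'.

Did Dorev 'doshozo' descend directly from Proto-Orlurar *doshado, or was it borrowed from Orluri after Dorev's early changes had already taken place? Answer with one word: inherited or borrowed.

If inherited, *doshado would pass through all of Dorev's changes:
Dorev: *doshado
  doshado (rule 1 does not apply)
  doshado → doshodo   [vowel merger]
  doshodo → doshozo   [intervocalic lenition]
  doshozo (rule 4 does not apply)
  doshozo (rule 5 does not apply)
  doshozo (rule 6 does not apply)
  giving Dorev doshozo.
If borrowed from Orluri 'doshedo' after the early changes, it would undergo only the recent ones:
  rule 4 (unconditioned shift): no change (doshedo)
  rule 5 (unconditioned shift): no change (doshedo)
  rule 6 (palatalisation): no change (doshedo)
  ⇒ as a loan: doshedo
Dorev 'doshozo' matches the inherited outcome exactly, so it is an inherited cognate, not a loan.

inherited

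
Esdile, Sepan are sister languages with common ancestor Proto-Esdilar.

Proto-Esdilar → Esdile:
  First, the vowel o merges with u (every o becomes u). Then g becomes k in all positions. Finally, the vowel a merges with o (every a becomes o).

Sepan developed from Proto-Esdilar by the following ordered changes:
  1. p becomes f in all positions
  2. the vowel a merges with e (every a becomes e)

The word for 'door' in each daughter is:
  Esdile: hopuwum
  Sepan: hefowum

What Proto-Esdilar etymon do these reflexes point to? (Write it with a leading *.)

Position 2: Esdile has o, Sepan has e. In Esdile, o can only continue *a, so the proto-segment is *a.
Position 3: Esdile has p, Sepan has f. Esdile preserves p here (none of its changes turn any other segment into p), so the proto-segment is *p.
Position 4: Esdile has u, Sepan has o. Sepan preserves o here (none of its changes turn any other segment into o), so the proto-segment is *o.
Continuing position by position gives *hapowum; check it forward:
Esdile: start from *hapowum.
  rule 1 (vowel merger): hapowum → hapuwum
  rule 2: no change — hapuwum
  rule 3 (vowel merger): hapuwum → hopuwum
  ⇒ Esdile hopuwum
Sepan: *hapowum
  hapowum → hafowum   [unconditioned shift]
  hafowum → hefowum   [vowel merger]
  giving Sepan hefowum.
No other proto-form is consistent with every reflex, so the reconstruction is *hapowum.

*hapowum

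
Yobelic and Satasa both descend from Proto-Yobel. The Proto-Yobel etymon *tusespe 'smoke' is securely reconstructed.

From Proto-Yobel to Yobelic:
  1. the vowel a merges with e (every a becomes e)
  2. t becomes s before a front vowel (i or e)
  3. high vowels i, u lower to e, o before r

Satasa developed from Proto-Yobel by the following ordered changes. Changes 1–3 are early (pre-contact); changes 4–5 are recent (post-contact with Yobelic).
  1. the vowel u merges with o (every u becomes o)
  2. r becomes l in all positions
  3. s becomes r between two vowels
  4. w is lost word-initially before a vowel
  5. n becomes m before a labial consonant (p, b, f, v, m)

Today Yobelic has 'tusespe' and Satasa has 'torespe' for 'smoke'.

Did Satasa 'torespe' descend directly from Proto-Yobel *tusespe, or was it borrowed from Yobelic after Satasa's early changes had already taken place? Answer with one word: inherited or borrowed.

If inherited, *tusespe would pass through all of Satasa's changes:
Satasa: *tusespe > tosespe > torespe  (by vowel merger, rhotacism)
If borrowed from Yobelic 'tusespe' after the early changes, it would undergo only the recent ones:
  rule 4 (glide loss): no change (tusespe)
  rule 5 (nasal place assimilation): no change (tusespe)
  ⇒ as a loan: tusespe
Satasa 'torespe' matches the inherited outcome exactly, so it is an inherited cognate, not a loan.

inherited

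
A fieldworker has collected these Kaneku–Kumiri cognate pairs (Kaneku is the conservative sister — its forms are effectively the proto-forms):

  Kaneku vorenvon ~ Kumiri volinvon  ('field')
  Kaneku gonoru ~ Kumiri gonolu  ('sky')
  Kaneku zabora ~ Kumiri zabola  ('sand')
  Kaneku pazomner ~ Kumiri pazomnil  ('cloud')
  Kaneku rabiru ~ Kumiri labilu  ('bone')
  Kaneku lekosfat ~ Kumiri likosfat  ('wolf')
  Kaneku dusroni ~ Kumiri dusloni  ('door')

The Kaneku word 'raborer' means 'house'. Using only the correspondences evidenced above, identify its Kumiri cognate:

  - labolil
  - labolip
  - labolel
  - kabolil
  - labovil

rabiru ~ labilu — Kaneku r corresponds to Kumiri l word-initially before a back vowel.
vorenvon ~ volinvon — Kaneku r corresponds to Kumiri l between vowels (before a front vowel).
pazomner ~ pazomnil — Kaneku e corresponds to Kumiri i after a consonant, before r.
pazomner ~ pazomnil — Kaneku r corresponds to Kumiri l word-finally.
Applying these to Kaneku 'raborer':
  raborer → laborer   (r→l word-initially before a back vowel)
  laborer → laboler   (r→l between vowels (before a front vowel))
  laboler → labolir   (e→i after a consonant, before r)
  labolir → labolil   (r→l word-finally)
So the Kumiri cognate is 'labolil'.

labolil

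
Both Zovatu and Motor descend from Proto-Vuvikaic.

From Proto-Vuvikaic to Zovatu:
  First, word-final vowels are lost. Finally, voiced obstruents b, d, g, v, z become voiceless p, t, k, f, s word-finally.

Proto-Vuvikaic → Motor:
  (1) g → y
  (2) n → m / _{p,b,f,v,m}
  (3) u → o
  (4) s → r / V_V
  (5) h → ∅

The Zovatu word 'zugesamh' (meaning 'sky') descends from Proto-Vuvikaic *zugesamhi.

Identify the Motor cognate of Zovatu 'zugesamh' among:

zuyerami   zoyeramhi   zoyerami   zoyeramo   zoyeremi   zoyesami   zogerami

zoyerami

Motor: *zugesamhi
  zugesamhi → zuyesamhi   [unconditioned shift]
  zuyesamhi (rule 2 does not apply)
  zuyesamhi → zoyesamhi   [vowel merger]
  zoyesamhi → zoyeramhi   [rhotacism]
  zoyeramhi → zoyerami   [h-loss]
  giving Motor zoyerami.
Among the options, 'zoyerami' alone shows every Motor change applied in order.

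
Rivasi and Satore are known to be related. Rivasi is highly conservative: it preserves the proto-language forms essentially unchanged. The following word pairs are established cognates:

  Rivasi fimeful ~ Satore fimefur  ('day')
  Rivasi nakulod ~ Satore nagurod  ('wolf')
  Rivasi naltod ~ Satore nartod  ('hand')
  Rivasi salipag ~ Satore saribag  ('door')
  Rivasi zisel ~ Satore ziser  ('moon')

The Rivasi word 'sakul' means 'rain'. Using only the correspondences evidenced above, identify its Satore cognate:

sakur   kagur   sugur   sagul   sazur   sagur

sagur

nakulod ~ nagurod — Rivasi k corresponds to Satore g between vowels (before a back vowel).
fimeful ~ fimefur, zisel ~ ziser — Rivasi l corresponds to Satore r word-finally.
Applying these to Rivasi 'sakul':
  sakul → sagul   (k→g between vowels (before a back vowel))
  sagul → sagur   (l→r word-finally)
So the Satore cognate is 'sagur'.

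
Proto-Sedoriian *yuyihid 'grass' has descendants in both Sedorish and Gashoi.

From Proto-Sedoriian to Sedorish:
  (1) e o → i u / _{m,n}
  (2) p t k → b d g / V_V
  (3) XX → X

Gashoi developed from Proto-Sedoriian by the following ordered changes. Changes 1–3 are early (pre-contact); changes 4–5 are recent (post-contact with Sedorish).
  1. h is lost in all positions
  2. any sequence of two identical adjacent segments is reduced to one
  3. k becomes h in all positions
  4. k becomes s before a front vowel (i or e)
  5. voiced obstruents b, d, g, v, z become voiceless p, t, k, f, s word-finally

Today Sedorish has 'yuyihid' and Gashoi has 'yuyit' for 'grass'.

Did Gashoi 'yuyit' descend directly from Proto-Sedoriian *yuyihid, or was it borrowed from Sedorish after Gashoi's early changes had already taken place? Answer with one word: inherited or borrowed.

If inherited, *yuyihid would pass through all of Gashoi's changes:
Gashoi: *yuyihid
  yuyihid → yuyiid   [h-loss]
  yuyiid → yuyid   [degemination]
  yuyid (rule 3 does not apply)
  yuyid (rule 4 does not apply)
  yuyid → yuyit   [final devoicing]
  giving Gashoi yuyit.
If borrowed from Sedorish 'yuyihid' after the early changes, it would undergo only the recent ones:
  rule 4 (palatalisation): no change (yuyihid)
  rule 5 (final devoicing): yuyihid → yuyihit
  ⇒ as a loan: yuyihit
Gashoi 'yuyit' matches the inherited outcome exactly, so it is an inherited cognate, not a loan.

inherited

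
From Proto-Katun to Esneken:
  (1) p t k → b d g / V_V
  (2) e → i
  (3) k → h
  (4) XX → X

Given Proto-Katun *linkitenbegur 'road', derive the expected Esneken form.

Esneken: *linkitenbegur > linkidenbegur > linkidinbigur > linhidinbigur  (by intervocalic voicing, vowel merger, unconditioned shift)

linhidinbigur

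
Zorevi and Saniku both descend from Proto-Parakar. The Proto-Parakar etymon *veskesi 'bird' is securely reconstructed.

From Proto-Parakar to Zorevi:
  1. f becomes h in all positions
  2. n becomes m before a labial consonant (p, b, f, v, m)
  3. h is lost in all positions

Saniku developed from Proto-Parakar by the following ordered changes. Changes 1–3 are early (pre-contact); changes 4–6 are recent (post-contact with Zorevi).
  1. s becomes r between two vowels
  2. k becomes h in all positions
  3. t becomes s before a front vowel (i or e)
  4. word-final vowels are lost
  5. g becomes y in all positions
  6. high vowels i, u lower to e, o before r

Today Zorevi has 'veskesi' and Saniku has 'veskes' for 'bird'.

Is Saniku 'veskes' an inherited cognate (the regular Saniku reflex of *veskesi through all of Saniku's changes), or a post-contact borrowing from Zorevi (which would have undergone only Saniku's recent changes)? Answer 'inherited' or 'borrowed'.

If inherited, *veskesi would pass through all of Saniku's changes:
Saniku: *veskesi
  veskesi → veskeri   [rhotacism]
  veskeri → vesheri   [unconditioned shift]
  vesheri (rule 3 does not apply)
  vesheri → vesher   [apocope]
  vesher (rule 5 does not apply)
  vesher (rule 6 does not apply)
  giving Saniku vesher.
If borrowed from Zorevi 'veskesi' after the early changes, it would undergo only the recent ones:
  rule 4 (apocope): veskesi → veskes
  rule 5 (unconditioned shift): no change (veskes)
  rule 6 (pre-rhotic lowering): no change (veskes)
  ⇒ as a loan: veskes
Saniku 'veskes' matches the loan outcome 'veskes', not the inherited 'vesher' — it skipped the early Saniku changes, so it was borrowed from Zorevi.

borrowed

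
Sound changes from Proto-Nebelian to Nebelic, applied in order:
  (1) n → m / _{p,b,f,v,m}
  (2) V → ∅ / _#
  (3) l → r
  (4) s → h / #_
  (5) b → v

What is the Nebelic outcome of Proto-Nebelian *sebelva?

Nebelic: *sebelva
  sebelva (rule 1 does not apply)
  sebelva → sebelv   [apocope]
  sebelv → seberv   [unconditioned shift]
  seberv → heberv   [debuccalisation]
  heberv → heverv   [unconditioned shift]
  giving Nebelic heverv.

heverv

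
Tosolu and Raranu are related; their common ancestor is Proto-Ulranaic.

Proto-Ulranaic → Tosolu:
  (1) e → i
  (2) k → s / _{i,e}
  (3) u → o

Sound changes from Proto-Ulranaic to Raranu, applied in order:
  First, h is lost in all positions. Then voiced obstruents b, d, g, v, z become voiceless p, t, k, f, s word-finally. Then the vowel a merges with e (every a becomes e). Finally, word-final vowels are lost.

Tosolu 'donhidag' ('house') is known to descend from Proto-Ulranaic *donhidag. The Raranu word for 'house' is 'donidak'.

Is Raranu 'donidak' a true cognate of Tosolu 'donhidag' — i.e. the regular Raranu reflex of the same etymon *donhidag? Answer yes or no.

no

Derive the expected Raranu reflex of *donhidag:
Raranu: *donhidag > donidag > donidak > donidek  (by h-loss, final devoicing, vowel merger)
The regular Raranu reflex would be 'donidek', but the attested form is 'donidak'. The correspondence is irregular, so they are not cognates (the Raranu form has a different source).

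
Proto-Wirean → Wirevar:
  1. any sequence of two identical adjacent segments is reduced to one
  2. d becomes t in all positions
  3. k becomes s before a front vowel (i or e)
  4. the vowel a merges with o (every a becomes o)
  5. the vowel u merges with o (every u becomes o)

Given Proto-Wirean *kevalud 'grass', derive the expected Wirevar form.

Wirevar: *kevalud > kevalut > sevalut > sevolut > sevolot  (by unconditioned shift, palatalisation, vowel merger, vowel merger)

sevolot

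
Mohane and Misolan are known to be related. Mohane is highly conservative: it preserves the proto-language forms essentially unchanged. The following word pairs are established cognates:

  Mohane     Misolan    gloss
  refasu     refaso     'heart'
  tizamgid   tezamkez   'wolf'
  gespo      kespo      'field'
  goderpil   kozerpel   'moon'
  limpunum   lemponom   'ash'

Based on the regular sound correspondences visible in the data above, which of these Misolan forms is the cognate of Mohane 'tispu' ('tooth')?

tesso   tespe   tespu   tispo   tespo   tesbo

tespo

tizamgid ~ tezamkez, goderpil ~ kozerpel — Mohane i corresponds to Misolan e after a consonant, before a consonant other than r, m, n, p, b, f, v.
refasu ~ refaso — Mohane u corresponds to Misolan o word-finally.
Applying these to Mohane 'tispu':
  tispu → tespu   (i→e after a consonant, before a consonant other than r, m, n, p, b, f, v)
  tespu → tespo   (u→o word-finally)
So the Misolan cognate is 'tespo'.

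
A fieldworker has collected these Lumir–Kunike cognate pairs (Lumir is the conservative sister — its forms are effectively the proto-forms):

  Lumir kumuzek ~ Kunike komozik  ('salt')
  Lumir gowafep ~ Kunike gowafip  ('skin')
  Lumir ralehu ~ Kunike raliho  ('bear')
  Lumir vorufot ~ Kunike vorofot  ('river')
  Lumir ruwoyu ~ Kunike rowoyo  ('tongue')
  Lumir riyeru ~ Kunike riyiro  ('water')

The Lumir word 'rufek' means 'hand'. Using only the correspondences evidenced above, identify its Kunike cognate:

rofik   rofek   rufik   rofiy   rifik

vorufot ~ vorofot — Lumir u corresponds to Kunike o after a consonant, before a labial obstruent.
kumuzek ~ komozik, ralehu ~ raliho — Lumir e corresponds to Kunike i after a consonant, before a consonant other than r, m, n, p, b, f, v.
Applying these to Lumir 'rufek':
  rufek → rofek   (u→o after a consonant, before a labial obstruent)
  rofek → rofik   (e→i after a consonant, before a consonant other than r, m, n, p, b, f, v)
So the Kunike cognate is 'rofik'.

rofik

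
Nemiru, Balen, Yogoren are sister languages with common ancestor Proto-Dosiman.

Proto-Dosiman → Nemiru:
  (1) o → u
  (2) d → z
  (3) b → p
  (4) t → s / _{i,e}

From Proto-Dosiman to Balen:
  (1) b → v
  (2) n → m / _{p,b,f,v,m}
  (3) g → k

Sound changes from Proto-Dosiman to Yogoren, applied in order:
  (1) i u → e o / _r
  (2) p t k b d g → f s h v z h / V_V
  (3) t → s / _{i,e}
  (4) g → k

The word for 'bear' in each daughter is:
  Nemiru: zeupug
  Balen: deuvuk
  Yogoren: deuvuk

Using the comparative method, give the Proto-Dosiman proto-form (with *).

*deubug

Position 6: Nemiru has g, Balen has k, Yogoren has k. Nemiru preserves g here (none of its changes turn any other segment into g), so the proto-segment is *g.
Position 1: Nemiru has z, Balen has d, Yogoren has d. Balen preserves d here (none of its changes turn any other segment into d), so the proto-segment is *d.
Verify the candidate proto-form against each daughter:
Nemiru: *deubug > zeubug > zeupug  (by unconditioned shift, unconditioned shift)
Balen: start from *deubug.
  rule 1 (unconditioned shift): deubug → deuvug
  rule 2: no change — deuvug
  rule 3 (unconditioned shift): deuvug → deuvuk
  ⇒ Balen deuvuk
Yogoren: *deubug > deuvug > deuvuk  (by intervocalic lenition, unconditioned shift)
*deubug is the unique common source.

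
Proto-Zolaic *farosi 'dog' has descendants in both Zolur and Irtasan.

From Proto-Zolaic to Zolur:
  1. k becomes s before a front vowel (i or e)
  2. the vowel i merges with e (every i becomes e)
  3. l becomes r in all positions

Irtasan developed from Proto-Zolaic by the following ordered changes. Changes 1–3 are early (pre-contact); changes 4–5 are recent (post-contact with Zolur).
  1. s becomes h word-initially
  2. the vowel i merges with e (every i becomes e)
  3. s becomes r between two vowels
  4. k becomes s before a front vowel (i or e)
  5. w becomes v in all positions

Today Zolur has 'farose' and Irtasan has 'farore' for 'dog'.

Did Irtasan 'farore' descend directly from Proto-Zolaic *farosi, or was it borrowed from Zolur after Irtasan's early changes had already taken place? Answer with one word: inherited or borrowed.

If inherited, *farosi would pass through all of Irtasan's changes:
Irtasan: *farosi
  farosi (rule 1 does not apply)
  farosi → farose   [vowel merger]
  farose → farore   [rhotacism]
  farore (rule 4 does not apply)
  farore (rule 5 does not apply)
  giving Irtasan farore.
If borrowed from Zolur 'farose' after the early changes, it would undergo only the recent ones:
  rule 4 (palatalisation): no change (farose)
  rule 5 (unconditioned shift): no change (farose)
  ⇒ as a loan: farose
Irtasan 'farore' matches the inherited outcome exactly, so it is an inherited cognate, not a loan.

inherited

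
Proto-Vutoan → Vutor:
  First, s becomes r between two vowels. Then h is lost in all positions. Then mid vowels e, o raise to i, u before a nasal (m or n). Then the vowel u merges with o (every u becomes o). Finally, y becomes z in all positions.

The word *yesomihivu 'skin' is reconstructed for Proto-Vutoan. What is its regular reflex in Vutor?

zeromiivo

Vutor: *yesomihivu > yeromihivu > yeromiivu > yerumiivu > yeromiivo > zeromiivo  (by rhotacism, h-loss, pre-nasal raising, vowel merger, unconditioned shift)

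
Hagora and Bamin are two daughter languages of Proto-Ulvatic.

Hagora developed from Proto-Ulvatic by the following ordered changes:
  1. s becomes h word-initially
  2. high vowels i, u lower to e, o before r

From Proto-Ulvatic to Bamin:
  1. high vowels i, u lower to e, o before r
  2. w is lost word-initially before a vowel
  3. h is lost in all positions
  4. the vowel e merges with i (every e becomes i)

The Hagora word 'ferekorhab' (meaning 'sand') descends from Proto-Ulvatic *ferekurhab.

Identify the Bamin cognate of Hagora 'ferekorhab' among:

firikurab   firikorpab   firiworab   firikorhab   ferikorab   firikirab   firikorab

Bamin: start from *ferekurhab.
  rule 1 (pre-rhotic lowering): ferekurhab → ferekorhab
  rule 2: no change — ferekorhab
  rule 3 (h-loss): ferekorhab → ferekorab
  rule 4 (vowel merger): ferekorab → firikorab
  ⇒ Bamin firikorab
Only 'firikorab' matches the regular Bamin development of *ferekurhab.

firikorab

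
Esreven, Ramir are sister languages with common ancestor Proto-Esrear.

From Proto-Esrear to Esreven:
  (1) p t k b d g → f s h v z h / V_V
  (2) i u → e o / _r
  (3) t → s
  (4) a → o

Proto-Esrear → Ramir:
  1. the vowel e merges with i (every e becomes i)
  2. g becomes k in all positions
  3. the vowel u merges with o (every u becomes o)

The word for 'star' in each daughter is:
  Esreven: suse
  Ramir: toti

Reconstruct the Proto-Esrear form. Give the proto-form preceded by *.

Position 4: Esreven has e, Ramir has i. Taking the neighbouring segments as reconstructed: Esreven e can only go back to *e; Ramir i could go back to *e or *i — the one source consistent with every daughter is *e.
Position 1: Esreven has s, Ramir has t. Ramir preserves t here (none of its changes turn any other segment into t), so the proto-segment is *t.
Position 3: Esreven has s, Ramir has t. Ramir preserves t here (none of its changes turn any other segment into t), so the proto-segment is *t.
Continuing position by position gives *tute; check it forward:
Esreven: *tute
  tute → tuse   [intervocalic lenition]
  tuse (rule 2 does not apply)
  tuse → suse   [unconditioned shift]
  suse (rule 4 does not apply)
  giving Esreven suse.
Ramir: start from *tute.
  rule 1 (vowel merger): tute → tuti
  rule 2: no change — tuti
  rule 3 (vowel merger): tuti → toti
  ⇒ Ramir toti
Only *tute yields all of Esreven suse, Ramir toti.

*tute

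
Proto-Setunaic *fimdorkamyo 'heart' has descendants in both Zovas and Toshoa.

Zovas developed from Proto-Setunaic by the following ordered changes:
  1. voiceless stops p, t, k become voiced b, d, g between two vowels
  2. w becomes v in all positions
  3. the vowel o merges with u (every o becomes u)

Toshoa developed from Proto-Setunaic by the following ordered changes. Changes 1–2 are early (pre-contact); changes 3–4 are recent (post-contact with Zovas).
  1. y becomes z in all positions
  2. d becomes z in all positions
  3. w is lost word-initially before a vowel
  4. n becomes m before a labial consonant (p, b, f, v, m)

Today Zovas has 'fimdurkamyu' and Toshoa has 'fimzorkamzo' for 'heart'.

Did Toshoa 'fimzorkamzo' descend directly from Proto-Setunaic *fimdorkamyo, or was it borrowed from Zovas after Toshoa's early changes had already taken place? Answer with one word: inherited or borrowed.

inherited

If inherited, *fimdorkamyo would pass through all of Toshoa's changes:
Toshoa: *fimdorkamyo
  fimdorkamyo → fimdorkamzo   [unconditioned shift]
  fimdorkamzo → fimzorkamzo   [unconditioned shift]
  fimzorkamzo (rule 3 does not apply)
  fimzorkamzo (rule 4 does not apply)
  giving Toshoa fimzorkamzo.
If borrowed from Zovas 'fimdurkamyu' after the early changes, it would undergo only the recent ones:
  rule 3 (glide loss): no change (fimdurkamyu)
  rule 4 (nasal place assimilation): no change (fimdurkamyu)
  ⇒ as a loan: fimdurkamyu
Toshoa 'fimzorkamzo' matches the inherited outcome exactly, so it is an inherited cognate, not a loan.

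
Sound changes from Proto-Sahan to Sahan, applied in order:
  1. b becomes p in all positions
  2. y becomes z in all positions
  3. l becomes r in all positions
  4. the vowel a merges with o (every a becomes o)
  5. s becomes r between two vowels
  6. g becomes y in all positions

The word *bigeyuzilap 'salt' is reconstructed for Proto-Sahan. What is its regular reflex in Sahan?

Sahan: *bigeyuzilap > pigeyuzilap > pigezuzilap > pigezuzirap > pigezuzirop > piyezuzirop  (by unconditioned shift, unconditioned shift, unconditioned shift, vowel merger, unconditioned shift)

piyezuzirop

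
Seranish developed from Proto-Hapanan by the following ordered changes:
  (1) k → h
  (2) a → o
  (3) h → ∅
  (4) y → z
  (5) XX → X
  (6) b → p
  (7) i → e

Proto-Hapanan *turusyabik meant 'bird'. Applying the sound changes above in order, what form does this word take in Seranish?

Seranish: *turusyabik
  turusyabik → turusyabih   [unconditioned shift]
  turusyabih → turusyobih   [vowel merger]
  turusyobih → turusyobi   [h-loss]
  turusyobi → turuszobi   [unconditioned shift]
  turuszobi (rule 5 does not apply)
  turuszobi → turuszopi   [unconditioned shift]
  turuszopi → turuszope   [vowel merger]
  giving Seranish turuszope.

turuszope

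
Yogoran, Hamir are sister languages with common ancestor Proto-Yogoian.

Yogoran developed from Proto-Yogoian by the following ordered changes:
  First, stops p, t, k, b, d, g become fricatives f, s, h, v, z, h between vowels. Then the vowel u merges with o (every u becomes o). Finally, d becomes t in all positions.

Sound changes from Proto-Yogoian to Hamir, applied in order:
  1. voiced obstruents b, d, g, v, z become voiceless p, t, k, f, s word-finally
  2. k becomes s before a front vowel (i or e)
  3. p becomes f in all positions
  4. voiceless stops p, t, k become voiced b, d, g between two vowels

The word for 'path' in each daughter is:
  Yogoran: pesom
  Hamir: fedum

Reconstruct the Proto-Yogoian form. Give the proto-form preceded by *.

*petum

Position 3: Yogoran has s, Hamir has d. Taking the neighbouring segments as reconstructed: Yogoran s could go back to *t or *s; Hamir d could go back to *t or *d — the one source consistent with every daughter is *t.
Position 1: Yogoran has p, Hamir has f. Yogoran preserves p here (none of its changes turn any other segment into p), so the proto-segment is *p.
Verify the candidate proto-form against each daughter:
Yogoran: *petum > pesum > pesom  (by intervocalic lenition, vowel merger)
Hamir: start from *petum.
  rule 1: no change — petum
  rule 2: no change — petum
  rule 3 (unconditioned shift): petum → fetum
  rule 4 (intervocalic voicing): fetum → fedum
  ⇒ Hamir fedum
Only *petum yields all of Yogoran pesom, Hamir fedum.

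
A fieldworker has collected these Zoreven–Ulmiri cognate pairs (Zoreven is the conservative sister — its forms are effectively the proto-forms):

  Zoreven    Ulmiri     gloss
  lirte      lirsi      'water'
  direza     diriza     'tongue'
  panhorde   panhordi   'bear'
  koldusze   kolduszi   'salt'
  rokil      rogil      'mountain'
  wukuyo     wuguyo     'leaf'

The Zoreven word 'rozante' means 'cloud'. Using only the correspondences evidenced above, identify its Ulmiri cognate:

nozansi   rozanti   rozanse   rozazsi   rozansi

rozansi

lirte ~ lirsi — Zoreven t corresponds to Ulmiri s after a consonant, before a front vowel.
lirte ~ lirsi, panhorde ~ panhordi — Zoreven e corresponds to Ulmiri i word-finally.
Applying these to Zoreven 'rozante':
  rozante → rozanse   (t→s after a consonant, before a front vowel)
  rozanse → rozansi   (e→i word-finally)
So the Ulmiri cognate is 'rozansi'.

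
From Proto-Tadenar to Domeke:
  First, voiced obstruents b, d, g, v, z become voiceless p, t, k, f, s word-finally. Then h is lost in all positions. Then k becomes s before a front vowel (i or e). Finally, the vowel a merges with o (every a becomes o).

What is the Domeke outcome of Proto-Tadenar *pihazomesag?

piozomesok

Domeke: *pihazomesag
  pihazomesag → pihazomesak   [final devoicing]
  pihazomesak → piazomesak   [h-loss]
  piazomesak (rule 3 does not apply)
  piazomesak → piozomesok   [vowel merger]
  giving Domeke piozomesok.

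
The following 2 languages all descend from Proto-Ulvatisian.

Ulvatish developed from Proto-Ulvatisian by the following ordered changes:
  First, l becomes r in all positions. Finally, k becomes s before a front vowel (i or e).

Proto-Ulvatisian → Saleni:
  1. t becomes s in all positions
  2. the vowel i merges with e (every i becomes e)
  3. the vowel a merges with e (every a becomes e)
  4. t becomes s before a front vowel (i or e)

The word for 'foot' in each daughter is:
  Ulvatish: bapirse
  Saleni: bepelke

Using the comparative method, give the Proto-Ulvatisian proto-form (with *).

Position 6: Ulvatish has s, Saleni has k. Saleni preserves k here (none of its changes turn any other segment into k), so the proto-segment is *k.
Position 4: Ulvatish has i, Saleni has e. Ulvatish preserves i here (none of its changes turn any other segment into i), so the proto-segment is *i.
Position 2: Ulvatish has a, Saleni has e. Ulvatish preserves a here (none of its changes turn any other segment into a), so the proto-segment is *a.
Continuing position by position gives *bapilke; check it forward:
Ulvatish: *bapilke
  bapilke → bapirke   [unconditioned shift]
  bapirke → bapirse   [palatalisation]
  giving Ulvatish bapirse.
Saleni: *bapilke
  bapilke (rule 1 does not apply)
  bapilke → bapelke   [vowel merger]
  bapelke → bepelke   [vowel merger]
  bepelke (rule 4 does not apply)
  giving Saleni bepelke.
*bapilke is the unique common source.

*bapilke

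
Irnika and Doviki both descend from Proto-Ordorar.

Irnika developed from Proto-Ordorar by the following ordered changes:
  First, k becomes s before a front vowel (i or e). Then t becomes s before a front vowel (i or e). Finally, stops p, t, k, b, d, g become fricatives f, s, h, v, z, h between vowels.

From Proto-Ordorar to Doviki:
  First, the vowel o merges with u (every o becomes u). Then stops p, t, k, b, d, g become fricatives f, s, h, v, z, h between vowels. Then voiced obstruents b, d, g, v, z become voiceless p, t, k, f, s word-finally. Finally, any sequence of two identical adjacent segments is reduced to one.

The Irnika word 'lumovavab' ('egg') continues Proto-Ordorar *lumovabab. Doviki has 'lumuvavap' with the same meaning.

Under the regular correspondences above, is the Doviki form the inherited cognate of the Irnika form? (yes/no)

Derive the expected Doviki reflex of *lumovabab:
Doviki: *lumovabab > lumuvabab > lumuvavab > lumuvavap  (by vowel merger, intervocalic lenition, final devoicing)
Doviki 'lumuvavap' matches the regular reflex exactly, so the pair is cognate.

yes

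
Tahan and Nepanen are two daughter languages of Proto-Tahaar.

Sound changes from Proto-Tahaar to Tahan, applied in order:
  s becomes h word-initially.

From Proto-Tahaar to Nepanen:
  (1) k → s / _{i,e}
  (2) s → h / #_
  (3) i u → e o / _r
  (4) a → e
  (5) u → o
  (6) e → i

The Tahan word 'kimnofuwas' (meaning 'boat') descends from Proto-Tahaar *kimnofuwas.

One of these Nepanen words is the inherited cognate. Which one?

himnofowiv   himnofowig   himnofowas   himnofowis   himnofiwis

Nepanen: *kimnofuwas
  kimnofuwas → simnofuwas   [palatalisation]
  simnofuwas → himnofuwas   [debuccalisation]
  himnofuwas (rule 3 does not apply)
  himnofuwas → himnofuwes   [vowel merger]
  himnofuwes → himnofowes   [vowel merger]
  himnofowes → himnofowis   [vowel merger]
  giving Nepanen himnofowis.

himnofowis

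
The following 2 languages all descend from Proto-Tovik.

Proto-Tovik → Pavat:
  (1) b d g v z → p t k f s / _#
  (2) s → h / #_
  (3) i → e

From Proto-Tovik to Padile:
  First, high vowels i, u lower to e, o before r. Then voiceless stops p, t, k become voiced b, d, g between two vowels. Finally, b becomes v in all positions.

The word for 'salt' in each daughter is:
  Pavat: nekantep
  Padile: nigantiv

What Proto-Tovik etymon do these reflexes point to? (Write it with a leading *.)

Position 2: Pavat has e, Padile has i. Padile preserves i here (none of its changes turn any other segment into i), so the proto-segment is *i.
Position 3: Pavat has k, Padile has g. Taking the neighbouring segments as reconstructed: Pavat k can only go back to *k; Padile g could go back to *k or *g — the one source consistent with every daughter is *k.
Position 8: Pavat has p, Padile has v. Taking the neighbouring segments as reconstructed: Pavat p could go back to *p or *b; Padile v could go back to *b or *v — the one source consistent with every daughter is *b.
Verify the candidate proto-form against each daughter:
Pavat: *nikantib > nikantip > nekantep  (by final devoicing, vowel merger)
Padile: *nikantib
  nikantib (rule 1 does not apply)
  nikantib → nigantib   [intervocalic voicing]
  nigantib → nigantiv   [unconditioned shift]
  giving Padile nigantiv.
No other proto-form is consistent with every reflex, so the reconstruction is *nikantib.

*nikantib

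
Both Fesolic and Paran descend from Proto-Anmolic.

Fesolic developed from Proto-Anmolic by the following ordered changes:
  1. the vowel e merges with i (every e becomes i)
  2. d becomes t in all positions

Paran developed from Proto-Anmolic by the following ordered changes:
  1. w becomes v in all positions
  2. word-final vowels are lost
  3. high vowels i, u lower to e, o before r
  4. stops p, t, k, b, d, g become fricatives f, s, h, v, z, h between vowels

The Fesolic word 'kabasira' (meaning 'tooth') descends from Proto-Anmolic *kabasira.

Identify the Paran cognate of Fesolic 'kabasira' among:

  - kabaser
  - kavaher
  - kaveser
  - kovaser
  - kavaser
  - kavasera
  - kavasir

Paran: *kabasira
  kabasira (rule 1 does not apply)
  kabasira → kabasir   [apocope]
  kabasir → kabaser   [pre-rhotic lowering]
  kabaser → kavaser   [intervocalic lenition]
  giving Paran kavaser.
Among the options, 'kavaser' alone shows every Paran change applied in order.

kavaser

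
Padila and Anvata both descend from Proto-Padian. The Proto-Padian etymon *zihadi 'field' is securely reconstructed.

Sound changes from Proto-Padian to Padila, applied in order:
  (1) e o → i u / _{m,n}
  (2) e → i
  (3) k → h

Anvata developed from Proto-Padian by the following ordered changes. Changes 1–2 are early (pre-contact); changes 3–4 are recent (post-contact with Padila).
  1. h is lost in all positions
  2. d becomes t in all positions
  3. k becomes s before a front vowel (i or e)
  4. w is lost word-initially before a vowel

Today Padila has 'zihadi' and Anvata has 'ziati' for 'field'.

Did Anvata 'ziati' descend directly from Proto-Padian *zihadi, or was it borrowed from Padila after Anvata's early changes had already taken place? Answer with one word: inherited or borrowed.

If inherited, *zihadi would pass through all of Anvata's changes:
Anvata: start from *zihadi.
  rule 1 (h-loss): zihadi → ziadi
  rule 2 (unconditioned shift): ziadi → ziati
  rule 3: no change — ziati
  rule 4: no change — ziati
  ⇒ Anvata ziati
If borrowed from Padila 'zihadi' after the early changes, it would undergo only the recent ones:
  rule 3 (palatalisation): no change (zihadi)
  rule 4 (glide loss): no change (zihadi)
  ⇒ as a loan: zihadi
Anvata 'ziati' matches the inherited outcome exactly, so it is an inherited cognate, not a loan.

inherited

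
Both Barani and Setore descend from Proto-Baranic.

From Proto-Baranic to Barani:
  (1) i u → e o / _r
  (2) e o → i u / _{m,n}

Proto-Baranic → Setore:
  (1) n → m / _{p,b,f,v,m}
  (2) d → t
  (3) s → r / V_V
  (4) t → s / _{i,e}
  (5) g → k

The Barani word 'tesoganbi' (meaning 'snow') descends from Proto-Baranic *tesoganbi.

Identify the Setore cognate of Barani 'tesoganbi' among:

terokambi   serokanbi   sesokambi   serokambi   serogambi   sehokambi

serokambi

Setore: start from *tesoganbi.
  rule 1 (nasal place assimilation): tesoganbi → tesogambi
  rule 2: no change — tesogambi
  rule 3 (rhotacism): tesogambi → terogambi
  rule 4 (palatalisation): terogambi → serogambi
  rule 5 (unconditioned shift): serogambi → serokambi
  ⇒ Setore serokambi
Among the options, 'serokambi' alone shows every Setore change applied in order.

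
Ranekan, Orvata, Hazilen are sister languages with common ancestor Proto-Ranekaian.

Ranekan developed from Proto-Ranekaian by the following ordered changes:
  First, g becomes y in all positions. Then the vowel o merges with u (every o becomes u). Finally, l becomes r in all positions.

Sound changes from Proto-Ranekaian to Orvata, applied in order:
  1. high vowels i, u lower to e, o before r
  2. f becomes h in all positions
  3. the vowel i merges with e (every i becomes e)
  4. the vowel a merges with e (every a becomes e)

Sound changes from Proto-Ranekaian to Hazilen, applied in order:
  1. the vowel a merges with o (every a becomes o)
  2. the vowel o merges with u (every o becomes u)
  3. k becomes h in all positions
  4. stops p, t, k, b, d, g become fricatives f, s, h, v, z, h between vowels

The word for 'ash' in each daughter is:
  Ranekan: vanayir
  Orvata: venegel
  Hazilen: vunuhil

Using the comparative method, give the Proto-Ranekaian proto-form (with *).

*vanagil

Position 6: Ranekan has i, Orvata has e, Hazilen has i. Ranekan preserves i here (none of its changes turn any other segment into i), so the proto-segment is *i.
Position 2: Ranekan has a, Orvata has e, Hazilen has u. Ranekan preserves a here (none of its changes turn any other segment into a), so the proto-segment is *a.
Position 4: Ranekan has a, Orvata has e, Hazilen has u. Ranekan preserves a here (none of its changes turn any other segment into a), so the proto-segment is *a.
Verify the candidate proto-form against each daughter:
Ranekan: start from *vanagil.
  rule 1 (unconditioned shift): vanagil → vanayil
  rule 2: no change — vanayil
  rule 3 (unconditioned shift): vanayil → vanayir
  ⇒ Ranekan vanayir
Orvata: start from *vanagil.
  rule 1: no change — vanagil
  rule 2: no change — vanagil
  rule 3 (vowel merger): vanagil → vanagel
  rule 4 (vowel merger): vanagel → venegel
  ⇒ Orvata venegel
Hazilen: *vanagil
  vanagil → vonogil   [vowel merger]
  vonogil → vunugil   [vowel merger]
  vunugil (rule 3 does not apply)
  vunugil → vunuhil   [intervocalic lenition]
  giving Hazilen vunuhil.
Only *vanagil yields all of Ranekan vanayir, Orvata venegel, Hazilen vunuhil.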